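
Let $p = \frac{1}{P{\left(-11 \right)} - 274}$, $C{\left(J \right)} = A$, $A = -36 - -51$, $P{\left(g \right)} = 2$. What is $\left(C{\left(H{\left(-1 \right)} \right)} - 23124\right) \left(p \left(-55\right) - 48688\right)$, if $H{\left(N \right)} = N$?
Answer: $\frac{306034358829}{272} \approx 1.1251 \cdot 10^{9}$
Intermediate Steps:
$A = 15$ ($A = -36 + 51 = 15$)
$C{\left(J \right)} = 15$
$p = - \frac{1}{272}$ ($p = \frac{1}{2 - 274} = \frac{1}{-272} = - \frac{1}{272} \approx -0.0036765$)
$\left(C{\left(H{\left(-1 \right)} \right)} - 23124\right) \left(p \left(-55\right) - 48688\right) = \left(15 - 23124\right) \left(\left(- \frac{1}{272}\right) \left(-55\right) - 48688\right) = - 23109 \left(\frac{55}{272} - 48688\right) = \left(-23109\right) \left(- \frac{13243081}{272}\right) = \frac{306034358829}{272}$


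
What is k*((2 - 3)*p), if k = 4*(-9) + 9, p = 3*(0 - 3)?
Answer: -243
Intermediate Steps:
p = -9 (p = 3*(-3) = -9)
k = -27 (k = -36 + 9 = -27)
k*((2 - 3)*p) = -27*(2 - 3)*(-9) = -(-27)*(-9) = -27*9 = -243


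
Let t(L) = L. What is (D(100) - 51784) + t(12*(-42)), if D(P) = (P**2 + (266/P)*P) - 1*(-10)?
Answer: -42012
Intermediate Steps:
D(P) = 276 + P**2 (D(P) = (P**2 + 266) + 10 = (266 + P**2) + 10 = 276 + P**2)
(D(100) - 51784) + t(12*(-42)) = ((276 + 100**2) - 51784) + 12*(-42) = ((276 + 10000) - 51784) - 504 = (10276 - 51784) - 504 = -41508 - 504 = -42012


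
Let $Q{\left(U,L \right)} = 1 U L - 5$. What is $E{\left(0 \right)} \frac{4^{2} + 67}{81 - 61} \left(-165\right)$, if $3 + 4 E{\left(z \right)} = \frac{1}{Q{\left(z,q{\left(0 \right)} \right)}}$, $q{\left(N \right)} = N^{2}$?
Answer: $\frac{2739}{5} \approx 547.8$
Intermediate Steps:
$Q{\left(U,L \right)} = -5 + L U$ ($Q{\left(U,L \right)} = U L - 5 = L U - 5 = -5 + L U$)
$E{\left(z \right)} = - \frac{4}{5}$ ($E{\left(z \right)} = - \frac{3}{4} + \frac{1}{4 \left(-5 + 0^{2} z\right)} = - \frac{3}{4} + \frac{1}{4 \left(-5 + 0 z\right)} = - \frac{3}{4} + \frac{1}{4 \left(-5 + 0\right)} = - \frac{3}{4} + \frac{1}{4 \left(-5\right)} = - \frac{3}{4} + \frac{1}{4} \left(- \frac{1}{5}\right) = - \frac{3}{4} - \frac{1}{20} = - \frac{4}{5}$)
$E{\left(0 \right)} \frac{4^{2} + 67}{81 - 61} \left(-165\right) = - \frac{4 \frac{4^{2} + 67}{81 - 61}}{5} \left(-165\right) = - \frac{4 \frac{16 + 67}{20}}{5} \left(-165\right) = - \frac{4 \cdot 83 \cdot \frac{1}{20}}{5} \left(-165\right) = \left(- \frac{4}{5}\right) \frac{83}{20} \left(-165\right) = \left(- \frac{83}{25}\right) \left(-165\right) = \frac{2739}{5}$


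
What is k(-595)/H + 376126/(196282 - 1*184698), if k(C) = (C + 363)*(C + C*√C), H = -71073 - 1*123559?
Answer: 4475443767/140913568 - 17255*I*√595/24329 ≈ 31.76 - 17.3*I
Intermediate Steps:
H = -194632 (H = -71073 - 123559 = -194632)
k(C) = (363 + C)*(C + C^(3/2))
k(-595)/H + 376126/(196282 - 1*184698) = ((-595)² + (-595)^(5/2) + 363*(-595) + 363*(-595)^(3/2))/(-194632) + 376126/(196282 - 1*184698) = (354025 + 354025*I*√595 - 215985 + 363*(-595*I*√595))*(-1/194632) + 376126/(196282 - 184698) = (354025 + 354025*I*√595 - 215985 - 215985*I*√595)*(-1/194632) + 376126/11584 = (138040 + 138040*I*√595)*(-1/194632) + 376126*(1/11584) = (-17255/24329 - 17255*I*√595/24329) + 188063/5792 = 4475443767/140913568 - 17255*I*√595/24329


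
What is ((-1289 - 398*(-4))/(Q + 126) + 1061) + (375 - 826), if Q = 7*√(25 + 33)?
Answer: 570637/931 - 303*√58/1862 ≈ 611.69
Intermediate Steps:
Q = 7*√58 ≈ 53.310
((-1289 - 398*(-4))/(Q + 126) + 1061) + (375 - 826) = ((-1289 - 398*(-4))/(7*√58 + 126) + 1061) + (375 - 826) = ((-1289 + 1592)/(126 + 7*√58) + 1061) - 451 = (303/(126 + 7*√58) + 1061) - 451 = (1061 + 303/(126 + 7*√58)) - 451 = 610 + 303/(126 + 7*√58)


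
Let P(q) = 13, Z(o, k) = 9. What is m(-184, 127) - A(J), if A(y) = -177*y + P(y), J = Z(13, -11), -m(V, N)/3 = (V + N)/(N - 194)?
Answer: 105689/67 ≈ 1577.4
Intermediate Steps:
m(V, N) = -3*(N + V)/(-194 + N) (m(V, N) = -3*(V + N)/(N - 194) = -3*(N + V)/(-194 + N))
J = 9
A(y) = 13 - 177*y (A(y) = -177*y + 13 = 13 - 177*y)
m(-184, 127) - A(J) = 3*(-1*127 - 1*(-184))/(-194 + 127) - (13 - 177*9) = 3*(-127 + 184)/(-67) - (13 - 1593) = 3*(-1/67)*57 - 1*(-1580) = -171/67 + 1580 = 105689/67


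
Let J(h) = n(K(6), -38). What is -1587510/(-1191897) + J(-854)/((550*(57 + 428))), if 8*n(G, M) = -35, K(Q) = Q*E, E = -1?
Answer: 75282324969/56522404400 ≈ 1.3319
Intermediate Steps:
K(Q) = -Q (K(Q) = Q*(-1) = -Q)
n(G, M) = -35/8 (n(G, M) = (1/8)*(-35) = -35/8)
J(h) = -35/8
-1587510/(-1191897) + J(-854)/((550*(57 + 428))) = -1587510/(-1191897) - 35*1/(550*(57 + 428))/8 = -1587510*(-1/1191897) - 35/(8*(550*485)) = 176390/132433 - 35/8/266750 = 176390/132433 - 35/8*1/266750 = 176390/132433 - 7/426800 = 75282324969/56522404400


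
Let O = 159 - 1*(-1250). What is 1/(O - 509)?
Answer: 1/900 ≈ 0.0011111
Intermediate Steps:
O = 1409 (O = 159 + 1250 = 1409)
1/(O - 509) = 1/(1409 - 509) = 1/900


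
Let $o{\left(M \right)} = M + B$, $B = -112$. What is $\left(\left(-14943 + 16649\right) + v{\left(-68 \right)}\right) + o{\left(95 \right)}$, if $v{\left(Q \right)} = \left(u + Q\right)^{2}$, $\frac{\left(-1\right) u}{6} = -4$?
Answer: $3625$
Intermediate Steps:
$u = 24$ ($u = \left(-6\right) \left(-4\right) = 24$)
$v{\left(Q \right)} = \left(24 + Q\right)^{2}$
$o{\left(M \right)} = -112 + M$ ($o{\left(M \right)} = M - 112 = -112 + M$)
$\left(\left(-14943 + 16649\right) + v{\left(-68 \right)}\right) + o{\left(95 \right)} = \left(\left(-14943 + 16649\right) + \left(24 - 68\right)^{2}\right) + \left(-112 + 95\right) = \left(1706 + \left(-44\right)^{2}\right) - 17 = \left(1706 + 1936\right) - 17 = 3642 - 17 = 3625$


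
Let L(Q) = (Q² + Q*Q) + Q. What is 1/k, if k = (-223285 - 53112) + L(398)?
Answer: 1/40809 ≈ 2.4504e-5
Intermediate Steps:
L(Q) = Q + 2*Q² (L(Q) = (Q² + Q²) + Q = 2*Q² + Q = Q + 2*Q²)
k = 40809 (k = (-223285 - 53112) + 398*(1 + 2*398) = -276397 + 398*(1 + 796) = -276397 + 398*797 = -276397 + 317206 = 40809)
1/k = 1/40809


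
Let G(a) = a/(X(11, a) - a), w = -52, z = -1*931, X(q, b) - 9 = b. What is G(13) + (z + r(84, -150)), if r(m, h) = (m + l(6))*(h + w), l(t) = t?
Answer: -171986/9 ≈ -19110.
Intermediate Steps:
X(q, b) = 9 + b
z = -931
r(m, h) = (-52 + h)*(6 + m) (r(m, h) = (m + 6)*(h - 52) = (6 + m)*(-52 + h) = (-52 + h)*(6 + m))
G(a) = a/9 (G(a) = a/((9 + a) - a) = a/9)
G(13) + (z + r(84, -150)) = (1/9)*13 + (-931 + (-312 - 52*84 + 6*(-150) - 150*84)) = 13/9 + (-931 + (-312 - 4368 - 900 - 12600)) = 13/9 + (-931 - 18180) = 13/9 - 19111 = -171986/9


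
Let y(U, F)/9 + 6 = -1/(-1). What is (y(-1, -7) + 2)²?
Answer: 1849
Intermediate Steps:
y(U, F) = -45 (y(U, F) = -54 + 9*(-1/(-1)) = -54 + 9*(-1*(-1)) = -54 + 9*1 = -54 + 9 = -45)
(y(-1, -7) + 2)² = (-45 + 2)² = (-43)² = 1849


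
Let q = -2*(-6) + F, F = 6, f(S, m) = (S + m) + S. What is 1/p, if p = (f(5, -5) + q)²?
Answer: 1/529 ≈ 0.0018904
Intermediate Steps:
f(S, m) = m + 2*S
q = 18 (q = -2*(-6) + 6 = 12 + 6 = 18)
p = 529 (p = ((-5 + 2*5) + 18)² = ((-5 + 10) + 18)² = (5 + 18)² = 23² = 529)
1/p = 1/529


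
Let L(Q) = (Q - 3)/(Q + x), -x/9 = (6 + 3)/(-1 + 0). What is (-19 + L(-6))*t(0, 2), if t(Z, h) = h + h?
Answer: -1912/25 ≈ -76.480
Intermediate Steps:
x = 81 (x = -9*(6 + 3)/(-1 + 0) = -81/(-1) = -81*(-1) = -9*(-9) = 81)
t(Z, h) = 2*h
L(Q) = (-3 + Q)/(81 + Q) (L(Q) = (Q - 3)/(Q + 81) = (-3 + Q)/(81 + Q))
(-19 + L(-6))*t(0, 2) = (-19 + (-3 - 6)/(81 - 6))*(2*2) = (-19 - 9/75)*4 = (-19 + (1/75)*(-9))*4 = (-19 - 3/25)*4 = -478/25*4 = -1912/25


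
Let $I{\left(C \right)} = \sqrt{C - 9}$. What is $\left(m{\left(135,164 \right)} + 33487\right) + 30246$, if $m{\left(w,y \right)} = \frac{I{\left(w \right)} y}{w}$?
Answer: $63733 + \frac{164 \sqrt{14}}{45} \approx 63747.0$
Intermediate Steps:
$I{\left(C \right)} = \sqrt{-9 + C}$
$m{\left(w,y \right)} = \frac{y \sqrt{-9 + w}}{w}$ ($m{\left(w,y \right)} = \frac{\sqrt{-9 + w} y}{w} = \frac{y \sqrt{-9 + w}}{w}$)
$\left(m{\left(135,164 \right)} + 33487\right) + 30246 = \left(\frac{164 \sqrt{-9 + 135}}{135} + 33487\right) + 30246 = \left(164 \cdot \frac{1}{135} \sqrt{126} + 33487\right) + 30246 = \left(164 \cdot \frac{1}{135} \cdot 3 \sqrt{14} + 33487\right) + 30246 = \left(\frac{164 \sqrt{14}}{45} + 33487\right) + 30246 = \left(33487 + \frac{164 \sqrt{14}}{45}\right) + 30246 = 63733 + \frac{164 \sqrt{14}}{45}$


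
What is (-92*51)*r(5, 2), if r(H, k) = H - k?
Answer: -14076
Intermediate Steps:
(-92*51)*r(5, 2) = (-92*51)*(5 - 1*2) = -4692*(5 - 2) = -4692*3 = -14076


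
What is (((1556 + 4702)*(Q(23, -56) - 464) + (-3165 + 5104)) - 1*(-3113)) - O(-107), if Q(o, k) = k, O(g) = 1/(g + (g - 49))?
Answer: -854515403/263 ≈ -3.2491e+6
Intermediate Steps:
O(g) = 1/(-49 + 2*g) (O(g) = 1/(g + (-49 + g)) = 1/(-49 + 2*g))
(((1556 + 4702)*(Q(23, -56) - 464) + (-3165 + 5104)) - 1*(-3113)) - O(-107) = (((1556 + 4702)*(-56 - 464) + (-3165 + 5104)) - 1*(-3113)) - 1/(-49 + 2*(-107)) = ((6258*(-520) + 1939) + 3113) - 1/(-49 - 214) = ((-3254160 + 1939) + 3113) - 1/(-263) = (-3252221 + 3113) - 1*(-1/263) = -3249108 + 1/263 = -854515403/263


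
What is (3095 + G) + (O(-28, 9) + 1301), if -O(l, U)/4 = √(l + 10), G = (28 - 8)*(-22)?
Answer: 3956 - 12*I*√2 ≈ 3956.0 - 16.971*I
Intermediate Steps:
G = -440 (G = 20*(-22) = -440)
O(l, U) = -4*√(10 + l) (O(l, U) = -4*√(l + 10) = -4*√(10 + l))
(3095 + G) + (O(-28, 9) + 1301) = (3095 - 440) + (-4*√(10 - 28) + 1301) = 2655 + (-12*I*√2 + 1301) = 2655 + (1301 - 12*I*√2) = 3956 - 12*I*√2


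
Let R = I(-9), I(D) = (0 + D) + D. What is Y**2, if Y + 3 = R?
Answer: 441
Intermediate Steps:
I(D) = 2*D (I(D) = D + D = 2*D)
R = -18 (R = 2*(-9) = -18)
Y = -21 (Y = -3 - 18 = -21)
Y**2 = (-21)**2 = 441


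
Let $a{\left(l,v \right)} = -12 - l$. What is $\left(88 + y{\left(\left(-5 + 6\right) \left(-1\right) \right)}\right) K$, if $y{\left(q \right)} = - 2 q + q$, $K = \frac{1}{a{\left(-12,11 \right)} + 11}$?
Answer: $\frac{89}{11} \approx 8.0909$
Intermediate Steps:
$K = \frac{1}{11}$ ($K = \frac{1}{\left(-12 - -12\right) + 11} = \frac{1}{\left(-12 + 12\right) + 11} = \frac{1}{0 + 11} = \frac{1}{11} \approx 0.090909$)
$y{\left(q \right)} = - q$
$\left(88 + y{\left(\left(-5 + 6\right) \left(-1\right) \right)}\right) K = \left(88 - \left(-5 + 6\right) \left(-1\right)\right) \frac{1}{11} = \left(88 - 1 \left(-1\right)\right) \frac{1}{11} = \left(88 - -1\right) \frac{1}{11} = \left(88 + 1\right) \frac{1}{11} = 89 \cdot \frac{1}{11} = \frac{89}{11}$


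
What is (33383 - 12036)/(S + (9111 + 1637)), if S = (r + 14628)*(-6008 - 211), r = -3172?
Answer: -21347/71234116 ≈ -0.00029967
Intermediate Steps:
S = -71244864 (S = (-3172 + 14628)*(-6008 - 211) = 11456*(-6219) = -71244864)
(33383 - 12036)/(S + (9111 + 1637)) = (33383 - 12036)/(-71244864 + (9111 + 1637)) = 21347/(-71244864 + 10748) = 21347/(-71234116) = 21347*(-1/71234116) = -21347/71234116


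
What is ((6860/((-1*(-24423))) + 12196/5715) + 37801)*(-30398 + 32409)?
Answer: 505288079868323/6646545 ≈ 7.6023e+7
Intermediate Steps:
((6860/((-1*(-24423))) + 12196/5715) + 37801)*(-30398 + 32409) = ((6860/24423 + 12196*(1/5715)) + 37801)*2011 = ((6860*(1/24423) + 12196/5715) + 37801)*2011 = ((980/3489 + 12196/5715) + 37801)*2011 = (16050848/6646545 + 37801)*2011 = (251262098393/6646545)*2011 = 505288079868323/6646545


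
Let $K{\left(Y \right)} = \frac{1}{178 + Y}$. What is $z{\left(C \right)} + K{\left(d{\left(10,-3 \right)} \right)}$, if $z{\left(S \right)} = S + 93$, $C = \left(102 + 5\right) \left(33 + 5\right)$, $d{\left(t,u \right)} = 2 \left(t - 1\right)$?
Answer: $\frac{815165}{196} \approx 4159.0$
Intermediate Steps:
$d{\left(t,u \right)} = -2 + 2 t$ ($d{\left(t,u \right)} = 2 \left(-1 + t\right) = -2 + 2 t$)
$C = 4066$ ($C = 107 \cdot 38 = 4066$)
$z{\left(S \right)} = 93 + S$
$z{\left(C \right)} + K{\left(d{\left(10,-3 \right)} \right)} = \left(93 + 4066\right) + \frac{1}{178 + \left(-2 + 2 \cdot 10\right)} = 4159 + \frac{1}{178 + \left(-2 + 20\right)} = 4159 + \frac{1}{178 + 18} = 4159 + \frac{1}{196} = \frac{815165}{196}$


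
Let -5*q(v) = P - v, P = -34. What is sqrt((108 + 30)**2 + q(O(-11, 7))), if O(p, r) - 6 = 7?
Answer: sqrt(476335)/5 ≈ 138.03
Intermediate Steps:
O(p, r) = 13 (O(p, r) = 6 + 7 = 13)
q(v) = 34/5 + v/5 (q(v) = -(-34 - v)/5 = 34/5 + v/5)
sqrt((108 + 30)**2 + q(O(-11, 7))) = sqrt((108 + 30)**2 + (34/5 + (1/5)*13)) = sqrt(138**2 + (34/5 + 13/5)) = sqrt(19044 + 47/5) = sqrt(95267/5) = sqrt(476335)/5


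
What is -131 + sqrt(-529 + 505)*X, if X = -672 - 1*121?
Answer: -131 - 1586*I*sqrt(6) ≈ -131.0 - 3884.9*I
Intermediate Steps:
X = -793 (X = -672 - 121 = -793)
-131 + sqrt(-529 + 505)*X = -131 + sqrt(-529 + 505)*(-793) = -131 + sqrt(-24)*(-793) = -131 + (2*I*sqrt(6))*(-793) = -131 - 1586*I*sqrt(6)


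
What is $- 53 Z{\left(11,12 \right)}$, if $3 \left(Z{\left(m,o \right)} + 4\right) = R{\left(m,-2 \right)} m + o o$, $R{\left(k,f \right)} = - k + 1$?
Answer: $- \frac{1166}{3} \approx -388.67$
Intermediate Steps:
$R{\left(k,f \right)} = 1 - k$
$Z{\left(m,o \right)} = -4 + \frac{o^{2}}{3} + \frac{m \left(1 - m\right)}{3}$ ($Z{\left(m,o \right)} = -4 + \frac{\left(1 - m\right) m + o o}{3} = -4 + \frac{m \left(1 - m\right) + o^{2}}{3} = -4 + \frac{o^{2} + m \left(1 - m\right)}{3} = -4 + \left(\frac{o^{2}}{3} + \frac{m \left(1 - m\right)}{3}\right) = -4 + \frac{o^{2}}{3} + \frac{m \left(1 - m\right)}{3}$)
$- 53 Z{\left(11,12 \right)} = - 53 \left(-4 + \frac{12^{2}}{3} - \frac{11 \left(-1 + 11\right)}{3}\right) = - 53 \left(-4 + \frac{1}{3} \cdot 144 - \frac{11}{3} \cdot 10\right) = - 53 \left(-4 + 48 - \frac{110}{3}\right) = \left(-53\right) \frac{22}{3} = - \frac{1166}{3}$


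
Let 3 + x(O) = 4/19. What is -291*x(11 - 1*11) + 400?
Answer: 23023/19 ≈ 1211.7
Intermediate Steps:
x(O) = -53/19 (x(O) = -3 + 4/19 = -53/19)
-291*x(11 - 1*11) + 400 = -291*(-53/19) + 400 = 15423/19 + 400 = 23023/19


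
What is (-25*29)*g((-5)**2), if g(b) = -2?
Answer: 1450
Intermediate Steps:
(-25*29)*g((-5)**2) = -25*29*(-2) = -725*(-2) = 1450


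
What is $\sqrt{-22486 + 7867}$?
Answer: $i \sqrt{14619} \approx 120.91 i$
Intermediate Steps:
$\sqrt{-22486 + 7867} = \sqrt{-14619} = i \sqrt{14619}$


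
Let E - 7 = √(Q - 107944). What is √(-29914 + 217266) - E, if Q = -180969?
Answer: -7 + 2*√46838 - I*√288913 ≈ 425.84 - 537.51*I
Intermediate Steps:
E = 7 + I*√288913 (E = 7 + √(-180969 - 107944) = 7 + √(-288913) = 7 + I*√288913 ≈ 7.0 + 537.51*I)
√(-29914 + 217266) - E = √(-29914 + 217266) - (7 + I*√288913) = √187352 + (-7 - I*√288913) = 2*√46838 + (-7 - I*√288913) = -7 + 2*√46838 - I*√288913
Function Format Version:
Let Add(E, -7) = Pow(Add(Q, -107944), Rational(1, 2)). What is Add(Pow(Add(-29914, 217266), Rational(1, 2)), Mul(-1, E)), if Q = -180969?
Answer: Add(-7, Mul(2, Pow(46838, Rational(1, 2))), Mul(-1, I, Pow(288913, Rational(1, 2)))) ≈ Add(425.84, Mul(-537.51, I))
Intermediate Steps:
E = Add(7, Mul(I, Pow(288913, Rational(1, 2)))) (E = Add(7, Pow(Add(-180969, -107944), Rational(1, 2))) = Add(7, Pow(-288913, Rational(1, 2))) = Add(7, Mul(I, Pow(288913, Rational(1, 2)))) ≈ Add(7.0000, Mul(537.51, I)))
Add(Pow(Add(-29914, 217266), Rational(1, 2)), Mul(-1, E)) = Add(Pow(Add(-29914, 217266), Rational(1, 2)), Mul(-1, Add(7, Mul(I, Pow(288913, Rational(1, 2)))))) = Add(Pow(187352, Rational(1, 2)), Add(-7, Mul(-1, I, Pow(288913, Rational(1, 2))))) = Add(Mul(2, Pow(46838, Rational(1, 2))), Add(-7, Mul(-1, I, Pow(288913, Rational(1, 2))))) = Add(-7, Mul(2, Pow(46838, Rational(1, 2))), Mul(-1, I, Pow(288913, Rational(1, 2))))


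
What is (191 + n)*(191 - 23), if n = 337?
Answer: 88704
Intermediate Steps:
(191 + n)*(191 - 23) = (191 + 337)*(191 - 23) = 528*168 = 88704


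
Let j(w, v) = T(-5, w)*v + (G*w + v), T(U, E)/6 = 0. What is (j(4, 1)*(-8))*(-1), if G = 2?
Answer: 72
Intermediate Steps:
T(U, E) = 0 (T(U, E) = 6*0 = 0)
j(w, v) = v + 2*w (j(w, v) = 0*v + (2*w + v) = 0 + (v + 2*w) = v + 2*w)
(j(4, 1)*(-8))*(-1) = ((1 + 2*4)*(-8))*(-1) = ((1 + 8)*(-8))*(-1) = (9*(-8))*(-1) = -72*(-1) = 72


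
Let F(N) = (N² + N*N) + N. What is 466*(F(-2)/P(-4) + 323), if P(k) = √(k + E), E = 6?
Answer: 150518 + 1398*√2 ≈ 1.5250e+5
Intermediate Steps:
P(k) = √(6 + k) (P(k) = √(k + 6) = √(6 + k))
F(N) = N + 2*N² (F(N) = (N² + N²) + N = 2*N² + N = N + 2*N²)
466*(F(-2)/P(-4) + 323) = 466*((-2*(1 + 2*(-2)))/(√(6 - 4)) + 323) = 466*((-2*(1 - 4))/(√2) + 323) = 466*((-2*(-3))*(√2/2) + 323) = 466*(6*(√2/2) + 323) = 466*(3*√2 + 323) = 466*(323 + 3*√2) = 150518 + 1398*√2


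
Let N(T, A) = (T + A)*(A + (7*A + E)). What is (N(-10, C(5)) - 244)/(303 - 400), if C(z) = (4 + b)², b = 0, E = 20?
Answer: -644/97 ≈ -6.6392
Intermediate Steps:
C(z) = 16 (C(z) = (4 + 0)² = 4² = 16)
N(T, A) = (20 + 8*A)*(A + T) (N(T, A) = (T + A)*(A + (7*A + 20)) = (A + T)*(A + (20 + 7*A)) = (A + T)*(20 + 8*A) = (20 + 8*A)*(A + T))
(N(-10, C(5)) - 244)/(303 - 400) = ((8*16² + 20*16 + 20*(-10) + 8*16*(-10)) - 244)/(303 - 400) = ((8*256 + 320 - 200 - 1280) - 244)/(-97) = ((2048 + 320 - 200 - 1280) - 244)*(-1/97) = (888 - 244)*(-1/97) = 644*(-1/97) = -644/97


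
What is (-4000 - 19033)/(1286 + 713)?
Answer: -23033/1999 ≈ -11.522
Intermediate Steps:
(-4000 - 19033)/(1286 + 713) = -23033/1999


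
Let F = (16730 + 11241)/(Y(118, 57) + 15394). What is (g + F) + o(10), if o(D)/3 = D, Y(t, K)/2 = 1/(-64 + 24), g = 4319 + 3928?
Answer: 2548873903/307879 ≈ 8278.8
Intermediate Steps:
g = 8247
Y(t, K) = -1/20 (Y(t, K) = 2/(-64 + 24) = 2/(-40) = 2*(-1/40) = -1/20)
o(D) = 3*D
F = 559420/307879 (F = (16730 + 11241)/(-1/20 + 15394) = 27971/(307879/20) = 27971*(20/307879) = 559420/307879 ≈ 1.8170)
(g + F) + o(10) = (8247 + 559420/307879) + 3*10 = 2539637533/307879 + 30 = 2548873903/307879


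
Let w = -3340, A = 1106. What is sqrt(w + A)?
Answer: I*sqrt(2234) ≈ 47.265*I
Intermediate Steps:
sqrt(w + A) = sqrt(-3340 + 1106) = sqrt(-2234) = I*sqrt(2234)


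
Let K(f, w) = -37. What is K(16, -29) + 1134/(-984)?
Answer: -6257/164 ≈ -38.152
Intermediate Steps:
K(16, -29) + 1134/(-984) = -37 + 1134/(-984) = -37 + 1134*(-1/984) = -37 - 189/164 = -6257/164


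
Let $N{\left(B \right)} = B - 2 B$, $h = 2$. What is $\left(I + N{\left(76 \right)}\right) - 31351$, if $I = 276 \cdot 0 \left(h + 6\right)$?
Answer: $-31427$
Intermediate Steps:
$I = 0$ ($I = 276 \cdot 0 \left(2 + 6\right) = 276 \cdot 0 \cdot 8 = 276 \cdot 0 = 0$)
$N{\left(B \right)} = - B$
$\left(I + N{\left(76 \right)}\right) - 31351 = \left(0 - 76\right) - 31351 = -76 - 31351 = -31427$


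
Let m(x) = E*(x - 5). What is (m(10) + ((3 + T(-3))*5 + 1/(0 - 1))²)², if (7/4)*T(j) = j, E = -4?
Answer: 215296/2401 ≈ 89.669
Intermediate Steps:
T(j) = 4*j/7
m(x) = 20 - 4*x (m(x) = -4*(x - 5) = -4*(-5 + x) = 20 - 4*x)
(m(10) + ((3 + T(-3))*5 + 1/(0 - 1))²)² = ((20 - 4*10) + ((3 + (4/7)*(-3))*5 + 1/(0 - 1))²)² = ((20 - 40) + ((3 - 12/7)*5 + 1/(-1))²)² = (-20 + ((9/7)*5 - 1)²)² = (-20 + (45/7 - 1)²)² = (-20 + (38/7)²)² = (-20 + 1444/49)² = (464/49)² = 215296/2401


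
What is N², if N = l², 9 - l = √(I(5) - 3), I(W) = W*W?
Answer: (9 - √22)⁴ ≈ 344.94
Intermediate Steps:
I(W) = W²
l = 9 - √22 (l = 9 - √(5² - 3) = 9 - √(25 - 3) = 9 - √22 ≈ 4.3096)
N = (9 - √22)² ≈ 18.573
N² = ((9 - √22)²)² = (9 - √22)⁴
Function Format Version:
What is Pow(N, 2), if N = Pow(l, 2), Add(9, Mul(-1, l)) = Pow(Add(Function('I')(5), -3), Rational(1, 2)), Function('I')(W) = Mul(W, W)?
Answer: Pow(Add(9, Mul(-1, Pow(22, Rational(1, 2)))), 4) ≈ 344.94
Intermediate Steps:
Function('I')(W) = Pow(W, 2)
l = Add(9, Mul(-1, Pow(22, Rational(1, 2)))) (l = Add(9, Mul(-1, Pow(Add(Pow(5, 2), -3), Rational(1, 2)))) = Add(9, Mul(-1, Pow(Add(25, -3), Rational(1, 2)))) = Add(9, Mul(-1, Pow(22, Rational(1, 2)))) ≈ 4.3096)
N = Pow(Add(9, Mul(-1, Pow(22, Rational(1, 2)))), 2) ≈ 18.573
Pow(N, 2) = Pow(Pow(Add(9, Mul(-1, Pow(22, Rational(1, 2)))), 2), 2) = Pow(Add(9, Mul(-1, Pow(22, Rational(1, 2)))), 4)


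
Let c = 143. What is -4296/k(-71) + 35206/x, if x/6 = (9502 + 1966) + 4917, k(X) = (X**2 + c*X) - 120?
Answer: 435731/369510 ≈ 1.1792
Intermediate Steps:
k(X) = -120 + X**2 + 143*X (k(X) = (X**2 + 143*X) - 120 = -120 + X**2 + 143*X)
x = 98310 (x = 6*((9502 + 1966) + 4917) = 6*(11468 + 4917) = 6*16385 = 98310)
-4296/k(-71) + 35206/x = -4296/(-120 + (-71)**2 + 143*(-71)) + 35206/98310 = -4296/(-120 + 5041 - 10153) + 35206*(1/98310) = -4296/(-5232) + 607/1695 = -4296*(-1/5232) + 607/1695 = 179/218 + 607/1695 = 435731/369510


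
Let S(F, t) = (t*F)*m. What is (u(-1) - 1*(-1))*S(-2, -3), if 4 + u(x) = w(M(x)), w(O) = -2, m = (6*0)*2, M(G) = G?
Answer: 0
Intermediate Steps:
m = 0 (m = 0*2 = 0)
u(x) = -6 (u(x) = -4 - 2 = -6)
S(F, t) = 0 (S(F, t) = (t*F)*0 = (F*t)*0 = 0)
(u(-1) - 1*(-1))*S(-2, -3) = (-6 - 1*(-1))*0 = (-6 + 1)*0 = -5*0 = 0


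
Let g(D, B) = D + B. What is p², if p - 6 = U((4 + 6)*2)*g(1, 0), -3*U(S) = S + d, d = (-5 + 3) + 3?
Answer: 1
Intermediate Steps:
g(D, B) = B + D
d = 1 (d = -2 + 3 = 1)
U(S) = -⅓ - S/3 (U(S) = -(S + 1)/3 = -(1 + S)/3 = -⅓ - S/3)
p = -1 (p = 6 + (-⅓ - (4 + 6)*2/3)*(0 + 1) = 6 + (-⅓ - 10*2/3)*1 = 6 + (-⅓ - ⅓*20)*1 = 6 + (-⅓ - 20/3)*1 = 6 - 7*1 = 6 - 7 = -1)
p² = (-1)² = 1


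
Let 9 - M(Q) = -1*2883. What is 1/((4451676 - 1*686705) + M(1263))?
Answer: 1/3767863 ≈ 2.6540e-7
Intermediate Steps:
M(Q) = 2892 (M(Q) = 9 - (-1)*2883 = 9 - 1*(-2883) = 9 + 2883 = 2892)
1/((4451676 - 1*686705) + M(1263)) = 1/((4451676 - 1*686705) + 2892) = 1/((4451676 - 686705) + 2892) = 1/(3764971 + 2892) = 1/3767863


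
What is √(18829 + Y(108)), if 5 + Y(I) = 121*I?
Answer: 2*√7973 ≈ 178.58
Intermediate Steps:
Y(I) = -5 + 121*I
√(18829 + Y(108)) = √(18829 + (-5 + 121*108)) = √(18829 + (-5 + 13068)) = √(18829 + 13063) = √31892 = 2*√7973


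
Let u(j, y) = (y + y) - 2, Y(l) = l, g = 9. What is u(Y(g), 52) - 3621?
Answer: -3519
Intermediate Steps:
u(j, y) = -2 + 2*y (u(j, y) = 2*y - 2 = -2 + 2*y)
u(Y(g), 52) - 3621 = (-2 + 2*52) - 3621 = (-2 + 104) - 3621 = 102 - 3621 = -3519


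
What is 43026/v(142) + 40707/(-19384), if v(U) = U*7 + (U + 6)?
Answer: 393764295/11068264 ≈ 35.576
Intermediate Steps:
v(U) = 6 + 8*U (v(U) = 7*U + (6 + U) = 6 + 8*U)
43026/v(142) + 40707/(-19384) = 43026/(6 + 8*142) + 40707/(-19384) = 43026/(6 + 1136) + 40707*(-1/19384) = 43026/1142 - 40707/19384 = 43026*(1/1142) - 40707/19384 = 21513/571 - 40707/19384 = 393764295/11068264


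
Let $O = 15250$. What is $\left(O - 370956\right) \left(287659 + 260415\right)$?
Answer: $-194953210244$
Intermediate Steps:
$\left(O - 370956\right) \left(287659 + 260415\right) = \left(15250 - 370956\right) \left(287659 + 260415\right) = \left(-355706\right) 548074 = -194953210244$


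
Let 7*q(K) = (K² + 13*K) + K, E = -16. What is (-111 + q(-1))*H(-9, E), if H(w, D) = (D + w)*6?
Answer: 118500/7 ≈ 16929.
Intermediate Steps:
q(K) = 2*K + K²/7 (q(K) = ((K² + 13*K) + K)/7 = (K² + 14*K)/7 = 2*K + K²/7)
H(w, D) = 6*D + 6*w
(-111 + q(-1))*H(-9, E) = (-111 + (⅐)*(-1)*(14 - 1))*(6*(-16) + 6*(-9)) = (-111 + (⅐)*(-1)*13)*(-96 - 54) = (-111 - 13/7)*(-150) = -790/7*(-150) = 118500/7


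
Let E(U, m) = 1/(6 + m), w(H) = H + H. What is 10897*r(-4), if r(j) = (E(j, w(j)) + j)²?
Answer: 882657/4 ≈ 2.2066e+5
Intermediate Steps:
w(H) = 2*H
r(j) = (j + 1/(6 + 2*j))² (r(j) = (1/(6 + 2*j) + j)² = (j + 1/(6 + 2*j))²)
10897*r(-4) = 10897*(-4 + 1/(6 + 2*(-4)))² = 10897*(-4 + 1/(6 - 8))² = 10897*(-4 + 1/(-2))² = 10897*(-4 - ½)² = 10897*(-9/2)² = 10897*(81/4) = 882657/4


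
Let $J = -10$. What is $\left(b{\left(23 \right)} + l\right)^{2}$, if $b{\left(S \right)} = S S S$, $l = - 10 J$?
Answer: $150479289$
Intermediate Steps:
$l = 100$ ($l = \left(-10\right) \left(-10\right) = 100$)
$b{\left(S \right)} = S^{3}$ ($b{\left(S \right)} = S^{2} S = S^{3}$)
$\left(b{\left(23 \right)} + l\right)^{2} = \left(23^{3} + 100\right)^{2} = \left(12167 + 100\right)^{2} = 12267^{2} = 150479289$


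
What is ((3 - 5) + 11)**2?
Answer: 81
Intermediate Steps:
((3 - 5) + 11)**2 = (-2 + 11)**2 = 9**2 = 81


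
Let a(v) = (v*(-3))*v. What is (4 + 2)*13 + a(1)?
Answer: 75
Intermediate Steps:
a(v) = -3*v**2 (a(v) = (-3*v)*v = -3*v**2)
(4 + 2)*13 + a(1) = (4 + 2)*13 - 3*1**2 = 6*13 - 3*1 = 78 - 3 = 75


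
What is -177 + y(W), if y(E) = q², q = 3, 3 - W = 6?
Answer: -168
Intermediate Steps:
W = -3 (W = 3 - 1*6 = 3 - 6 = -3)
y(E) = 9 (y(E) = 3² = 9)
-177 + y(W) = -177 + 9 = -168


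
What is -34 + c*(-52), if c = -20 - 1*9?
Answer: 1474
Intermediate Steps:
c = -29 (c = -20 - 9 = -29)
-34 + c*(-52) = -34 - 29*(-52) = -34 + 1508 = 1474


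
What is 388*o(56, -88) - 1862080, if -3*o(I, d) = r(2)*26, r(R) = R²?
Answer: -5626592/3 ≈ -1.8755e+6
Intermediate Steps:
o(I, d) = -104/3 (o(I, d) = -2²*26/3 = -4*26/3 = -⅓*104 = -104/3)
388*o(56, -88) - 1862080 = 388*(-104/3) - 1862080 = -40352/3 - 1862080 = -5626592/3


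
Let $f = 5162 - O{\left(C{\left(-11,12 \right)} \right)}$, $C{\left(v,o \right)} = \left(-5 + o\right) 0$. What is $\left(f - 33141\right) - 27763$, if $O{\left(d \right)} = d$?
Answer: $-55742$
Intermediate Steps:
$C{\left(v,o \right)} = 0$
$f = 5162$ ($f = 5162 - 0 = 5162 + 0 = 5162$)
$\left(f - 33141\right) - 27763 = \left(5162 - 33141\right) - 27763 = -27979 - 27763 = -55742$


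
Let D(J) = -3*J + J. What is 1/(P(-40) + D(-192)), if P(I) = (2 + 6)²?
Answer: 1/448 ≈ 0.0022321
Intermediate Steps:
D(J) = -2*J
P(I) = 64 (P(I) = 8² = 64)
1/(P(-40) + D(-192)) = 1/(64 - 2*(-192)) = 1/(64 + 384) = 1/448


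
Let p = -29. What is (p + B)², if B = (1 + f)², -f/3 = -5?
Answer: 51529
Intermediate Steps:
f = 15 (f = -3*(-5) = 15)
B = 256 (B = (1 + 15)² = 16² = 256)
(p + B)² = (-29 + 256)² = 227² = 51529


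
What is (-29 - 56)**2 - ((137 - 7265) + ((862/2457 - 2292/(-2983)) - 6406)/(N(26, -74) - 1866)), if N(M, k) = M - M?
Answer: 98124818797121/6838172523 ≈ 14350.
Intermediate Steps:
N(M, k) = 0
(-29 - 56)**2 - ((137 - 7265) + ((862/2457 - 2292/(-2983)) - 6406)/(N(26, -74) - 1866)) = (-29 - 56)**2 - ((137 - 7265) + ((862/2457 - 2292/(-2983)) - 6406)/(0 - 1866)) = (-85)**2 - (-7128 + ((862*(1/2457) - 2292*(-1/2983)) - 6406)/(-1866)) = 7225 - (-7128 + ((862/2457 + 2292/2983) - 6406)*(-1/1866)) = 7225 - (-7128 + (8202790/7329231 - 6406)*(-1/1866)) = 7225 - (-7128 - 46942850996/7329231*(-1/1866)) = 7225 - (-7128 + 23471425498/6838172523) = 7225 - 1*(-48719022318446/6838172523) = 7225 + 48719022318446/6838172523 = 98124818797121/6838172523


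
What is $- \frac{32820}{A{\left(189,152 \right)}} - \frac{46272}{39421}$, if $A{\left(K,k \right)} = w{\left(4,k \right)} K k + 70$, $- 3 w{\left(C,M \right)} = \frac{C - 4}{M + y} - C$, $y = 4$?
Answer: $- \frac{1534719474}{756370727} \approx -2.0291$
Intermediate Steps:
$w{\left(C,M \right)} = \frac{C}{3} - \frac{-4 + C}{3 \left(4 + M\right)}$ ($w{\left(C,M \right)} = - \frac{\frac{C - 4}{M + 4} - C}{3} = - \frac{\frac{-4 + C}{4 + M} - C}{3} = - \frac{- C + \frac{-4 + C}{4 + M}}{3} = \frac{C}{3} - \frac{-4 + C}{3 \left(4 + M\right)}$)
$A{\left(K,k \right)} = 70 + \frac{K k \left(16 + 4 k\right)}{3 \left(4 + k\right)}$ ($A{\left(K,k \right)} = \frac{4 + 3 \cdot 4 + 4 k}{3 \left(4 + k\right)} K k + 70 = \frac{4 + 12 + 4 k}{3 \left(4 + k\right)} K k + 70 = \frac{16 + 4 k}{3 \left(4 + k\right)} K k + 70 = \frac{K \left(16 + 4 k\right)}{3 \left(4 + k\right)} k + 70 = \frac{K k \left(16 + 4 k\right)}{3 \left(4 + k\right)} + 70 = 70 + \frac{K k \left(16 + 4 k\right)}{3 \left(4 + k\right)}$)
$- \frac{32820}{A{\left(189,152 \right)}} - \frac{46272}{39421} = - \frac{32820}{70 + \frac{4}{3} \cdot 189 \cdot 152} - \frac{46272}{39421} = - \frac{32820}{70 + 38304} - \frac{46272}{39421} = - \frac{32820}{38374} - \frac{46272}{39421} = \left(-32820\right) \frac{1}{38374} - \frac{46272}{39421} = - \frac{16410}{19187} - \frac{46272}{39421} = - \frac{1534719474}{756370727}$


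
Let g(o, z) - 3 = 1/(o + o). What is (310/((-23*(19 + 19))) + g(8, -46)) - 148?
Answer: -1015883/6992 ≈ -145.29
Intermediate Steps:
g(o, z) = 3 + 1/(2*o) (g(o, z) = 3 + 1/(o + o) = 3 + 1/(2*o))
(310/((-23*(19 + 19))) + g(8, -46)) - 148 = (310/((-23*(19 + 19))) + (3 + (1/2)/8)) - 148 = (310/((-23*38)) + (3 + (1/2)*(1/8))) - 148 = (310/(-874) + (3 + 1/16)) - 148 = (310*(-1/874) + 49/16) - 148 = (-155/437 + 49/16) - 148 = 18933/6992 - 148 = -1015883/6992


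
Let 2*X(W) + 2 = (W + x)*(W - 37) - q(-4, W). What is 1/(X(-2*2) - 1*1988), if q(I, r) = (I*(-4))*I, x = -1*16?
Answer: -1/1547 ≈ -0.00064641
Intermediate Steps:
x = -16
q(I, r) = -4*I² (q(I, r) = (-4*I)*I = -4*I²)
X(W) = 31 + (-37 + W)*(-16 + W)/2 (X(W) = -1 + ((W - 16)*(W - 37) - (-4)*(-4)²)/2 = -1 + ((-16 + W)*(-37 + W) - (-4)*16)/2 = -1 + ((-37 + W)*(-16 + W) - 1*(-64))/2 = -1 + ((-37 + W)*(-16 + W) + 64)/2 = -1 + (64 + (-37 + W)*(-16 + W))/2 = -1 + (32 + (-37 + W)*(-16 + W)/2) = 31 + (-37 + W)*(-16 + W)/2)
1/(X(-2*2) - 1*1988) = 1/((327 + (-2*2)²/2 - (-53)*2) - 1*1988) = 1/((327 + (½)*(-4)² - 53/2*(-4)) - 1988) = 1/((327 + (½)*16 + 106) - 1988) = 1/((327 + 8 + 106) - 1988) = 1/(441 - 1988) = 1/(-1547) = -1/1547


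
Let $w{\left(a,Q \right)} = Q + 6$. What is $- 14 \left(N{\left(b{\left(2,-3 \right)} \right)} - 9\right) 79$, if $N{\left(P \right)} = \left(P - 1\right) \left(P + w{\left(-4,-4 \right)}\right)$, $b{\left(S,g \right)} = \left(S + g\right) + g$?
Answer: $-1106$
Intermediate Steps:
$w{\left(a,Q \right)} = 6 + Q$
$b{\left(S,g \right)} = S + 2 g$
$N{\left(P \right)} = \left(-1 + P\right) \left(2 + P\right)$ ($N{\left(P \right)} = \left(P - 1\right) \left(P + \left(6 - 4\right)\right) = \left(-1 + P\right) \left(P + 2\right) = \left(-1 + P\right) \left(2 + P\right)$)
$- 14 \left(N{\left(b{\left(2,-3 \right)} \right)} - 9\right) 79 = - 14 \left(\left(-2 + \left(2 + 2 \left(-3\right)\right) + \left(2 + 2 \left(-3\right)\right)^{2}\right) - 9\right) 79 = - 14 \left(\left(-2 + \left(2 - 6\right) + \left(2 - 6\right)^{2}\right) - 9\right) 79 = - 14 \left(\left(-2 - 4 + \left(-4\right)^{2}\right) - 9\right) 79 = - 14 \left(\left(-2 - 4 + 16\right) - 9\right) 79 = - 14 \left(10 - 9\right) 79 = \left(-14\right) 1 \cdot 79 = \left(-14\right) 79 = -1106$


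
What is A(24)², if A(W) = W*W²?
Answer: 191102976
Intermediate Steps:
A(W) = W³
A(24)² = (24³)² = 13824² = 191102976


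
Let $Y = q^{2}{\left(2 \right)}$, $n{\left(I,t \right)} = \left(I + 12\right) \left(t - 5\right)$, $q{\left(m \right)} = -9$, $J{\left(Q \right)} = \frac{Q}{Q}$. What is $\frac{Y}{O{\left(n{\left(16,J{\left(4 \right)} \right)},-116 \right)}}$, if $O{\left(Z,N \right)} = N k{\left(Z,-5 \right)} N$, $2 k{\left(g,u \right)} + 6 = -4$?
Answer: $- \frac{81}{67280} \approx -0.0012039$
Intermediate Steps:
$J{\left(Q \right)} = 1$
$k{\left(g,u \right)} = -5$ ($k{\left(g,u \right)} = -3 + \frac{1}{2} \left(-4\right) = -3 - 2 = -5$)
$n{\left(I,t \right)} = \left(-5 + t\right) \left(12 + I\right)$ ($n{\left(I,t \right)} = \left(12 + I\right) \left(-5 + t\right) = \left(-5 + t\right) \left(12 + I\right)$)
$O{\left(Z,N \right)} = - 5 N^{2}$ ($O{\left(Z,N \right)} = N \left(-5\right) N = - 5 N N = - 5 N^{2}$)
$Y = 81$ ($Y = \left(-9\right)^{2} = 81$)
$\frac{Y}{O{\left(n{\left(16,J{\left(4 \right)} \right)},-116 \right)}} = \frac{81}{\left(-5\right) \left(-116\right)^{2}} = \frac{81}{\left(-5\right) 13456} = \frac{81}{-67280} = 81 \left(- \frac{1}{67280}\right) = - \frac{81}{67280}$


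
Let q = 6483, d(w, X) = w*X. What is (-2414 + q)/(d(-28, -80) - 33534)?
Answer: -4069/31294 ≈ -0.13002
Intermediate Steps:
d(w, X) = X*w
(-2414 + q)/(d(-28, -80) - 33534) = (-2414 + 6483)/(-80*(-28) - 33534) = 4069/(2240 - 33534) = 4069/(-31294) = 4069*(-1/31294) = -4069/31294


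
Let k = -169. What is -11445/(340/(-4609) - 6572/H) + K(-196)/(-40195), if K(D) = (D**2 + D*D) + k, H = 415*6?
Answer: 2638563105541613/625774812430 ≈ 4216.5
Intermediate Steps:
H = 2490
K(D) = -169 + 2*D**2 (K(D) = (D**2 + D*D) - 169 = (D**2 + D**2) - 169 = 2*D**2 - 169 = -169 + 2*D**2)
-11445/(340/(-4609) - 6572/H) + K(-196)/(-40195) = -11445/(340/(-4609) - 6572/2490) + (-169 + 2*(-196)**2)/(-40195) = -11445/(340*(-1/4609) - 6572*1/2490) + (-169 + 2*38416)*(-1/40195) = -11445/(-340/4609 - 3286/1245) + (-169 + 76832)*(-1/40195) = -11445/(-15568474/5738205) + 76663*(-1/40195) = -11445*(-5738205/15568474) - 76663/40195 = 65673756225/15568474 - 76663/40195 = 2638563105541613/625774812430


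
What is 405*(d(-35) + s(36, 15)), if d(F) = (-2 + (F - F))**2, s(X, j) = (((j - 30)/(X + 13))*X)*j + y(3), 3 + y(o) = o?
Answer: -3201120/49 ≈ -65329.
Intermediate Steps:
y(o) = -3 + o
s(X, j) = X*j*(-30 + j)/(13 + X) (s(X, j) = (((j - 30)/(X + 13))*X)*j + (-3 + 3) = (((-30 + j)/(13 + X))*X)*j + 0 = (X*(-30 + j)/(13 + X))*j + 0 = X*j*(-30 + j)/(13 + X) + 0 = X*j*(-30 + j)/(13 + X))
d(F) = 4 (d(F) = (-2 + 0)**2 = (-2)**2 = 4)
405*(d(-35) + s(36, 15)) = 405*(4 + 36*15*(-30 + 15)/(13 + 36)) = 405*(4 + 36*15*(-15)/49) = 405*(4 + 36*15*(1/49)*(-15)) = 405*(4 - 8100/49) = 405*(-7904/49) = -3201120/49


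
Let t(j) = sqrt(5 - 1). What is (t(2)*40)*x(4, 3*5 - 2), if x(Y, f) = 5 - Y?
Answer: 80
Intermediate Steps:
t(j) = 2 (t(j) = sqrt(4) = 2)
(t(2)*40)*x(4, 3*5 - 2) = (2*40)*(5 - 1*4) = 80*(5 - 4) = 80*1 = 80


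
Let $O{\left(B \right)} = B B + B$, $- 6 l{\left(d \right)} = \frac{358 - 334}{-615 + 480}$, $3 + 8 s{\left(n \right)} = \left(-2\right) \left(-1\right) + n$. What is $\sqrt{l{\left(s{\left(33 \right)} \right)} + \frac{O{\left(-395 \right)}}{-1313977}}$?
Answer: $\frac{i \sqrt{310508703641010}}{59128965} \approx 0.29801 i$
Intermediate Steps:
$s{\left(n \right)} = - \frac{1}{8} + \frac{n}{8}$ ($s{\left(n \right)} = - \frac{3}{8} + \frac{\left(-2\right) \left(-1\right) + n}{8} = - \frac{3}{8} + \frac{2 + n}{8} = - \frac{3}{8} + \left(\frac{1}{4} + \frac{n}{8}\right) = - \frac{1}{8} + \frac{n}{8}$)
$l{\left(d \right)} = \frac{4}{135}$ ($l{\left(d \right)} = - \frac{\left(358 - 334\right) \frac{1}{-615 + 480}}{6} = - \frac{24 \frac{1}{-135}}{6} = - \frac{24 \left(- \frac{1}{135}\right)}{6} = \left(- \frac{1}{6}\right) \left(- \frac{8}{45}\right) = \frac{4}{135}$)
$O{\left(B \right)} = B + B^{2}$ ($O{\left(B \right)} = B^{2} + B = B + B^{2}$)
$\sqrt{l{\left(s{\left(33 \right)} \right)} + \frac{O{\left(-395 \right)}}{-1313977}} = \sqrt{\frac{4}{135} + \frac{\left(-395\right) \left(1 - 395\right)}{-1313977}} = \sqrt{\frac{4}{135} + \left(-395\right) \left(-394\right) \left(- \frac{1}{1313977}\right)} = \sqrt{\frac{4}{135} + 155630 \left(- \frac{1}{1313977}\right)} = \sqrt{\frac{4}{135} - \frac{155630}{1313977}} = \sqrt{- \frac{15754142}{177386895}} = \frac{i \sqrt{310508703641010}}{59128965}$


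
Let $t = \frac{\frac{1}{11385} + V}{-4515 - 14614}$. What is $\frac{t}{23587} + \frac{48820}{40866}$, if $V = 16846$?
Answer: $\frac{41795638142698229}{34987175979583905} \approx 1.1946$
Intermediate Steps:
$t = - \frac{191791711}{217783665}$ ($t = \frac{\frac{1}{11385} + 16846}{-4515 - 14614} = \frac{\frac{1}{11385} + 16846}{-19129} = \frac{191791711}{11385} \left(- \frac{1}{19129}\right) = - \frac{191791711}{217783665} \approx -0.88065$)
$\frac{t}{23587} + \frac{48820}{40866} = - \frac{191791711}{217783665 \cdot 23587} + \frac{48820}{40866} = \left(- \frac{191791711}{217783665}\right) \frac{1}{23587} + 48820 \cdot \frac{1}{40866} = - \frac{191791711}{5136863306355} + \frac{24410}{20433} = \frac{41795638142698229}{34987175979583905}$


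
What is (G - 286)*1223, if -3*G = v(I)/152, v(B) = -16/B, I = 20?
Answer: -199372237/570 ≈ -3.4978e+5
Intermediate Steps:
G = 1/570 (G = -(-16/20)/(3*152) = -(-16*1/20)/(3*152) = -(-4)/(15*152) = -1/3*(-1/190) = 1/570 ≈ 0.0017544)
(G - 286)*1223 = (1/570 - 286)*1223 = -163019/570*1223 = -199372237/570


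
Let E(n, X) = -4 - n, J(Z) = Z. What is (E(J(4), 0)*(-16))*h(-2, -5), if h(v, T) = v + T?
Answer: -896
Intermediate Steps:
h(v, T) = T + v
(E(J(4), 0)*(-16))*h(-2, -5) = ((-4 - 1*4)*(-16))*(-5 - 2) = ((-4 - 4)*(-16))*(-7) = -8*(-16)*(-7) = 128*(-7) = -896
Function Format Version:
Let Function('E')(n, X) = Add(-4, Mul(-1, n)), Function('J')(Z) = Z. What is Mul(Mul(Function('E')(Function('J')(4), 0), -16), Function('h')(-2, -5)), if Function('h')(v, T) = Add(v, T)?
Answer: -896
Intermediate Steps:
Function('h')(v, T) = Add(T, v)
Mul(Mul(Function('E')(Function('J')(4), 0), -16), Function('h')(-2, -5)) = Mul(Mul(Add(-4, Mul(-1, 4)), -16), Add(-5, -2)) = Mul(Mul(Add(-4, -4), -16), -7) = Mul(Mul(-8, -16), -7) = Mul(128, -7) = -896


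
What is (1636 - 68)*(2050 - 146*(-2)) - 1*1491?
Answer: 3670765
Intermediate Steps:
(1636 - 68)*(2050 - 146*(-2)) - 1*1491 = 1568*(2050 + 292) - 1491 = 1568*2342 - 1491 = 3672256 - 1491 = 3670765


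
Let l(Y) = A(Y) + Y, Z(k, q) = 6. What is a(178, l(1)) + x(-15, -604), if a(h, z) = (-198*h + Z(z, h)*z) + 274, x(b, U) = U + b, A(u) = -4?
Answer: -35607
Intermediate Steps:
l(Y) = -4 + Y
a(h, z) = 274 - 198*h + 6*z (a(h, z) = (-198*h + 6*z) + 274 = 274 - 198*h + 6*z)
a(178, l(1)) + x(-15, -604) = (274 - 198*178 + 6*(-4 + 1)) + (-604 - 15) = (274 - 35244 + 6*(-3)) - 619 = (274 - 35244 - 18) - 619 = -34988 - 619 = -35607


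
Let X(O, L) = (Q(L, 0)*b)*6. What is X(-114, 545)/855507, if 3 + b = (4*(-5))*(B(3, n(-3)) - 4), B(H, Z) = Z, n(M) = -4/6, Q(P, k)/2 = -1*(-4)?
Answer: 4336/855507 ≈ 0.0050683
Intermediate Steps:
Q(P, k) = 8 (Q(P, k) = 2*(-1*(-4)) = 2*4 = 8)
n(M) = -2/3 (n(M) = -4*1/6 = -2/3)
b = 271/3 (b = -3 + (4*(-5))*(-2/3 - 4) = -3 - 20*(-14/3) = -3 + 280/3 = 271/3 ≈ 90.333)
X(O, L) = 4336 (X(O, L) = (8*(271/3))*6 = (2168/3)*6 = 4336)
X(-114, 545)/855507 = 4336/855507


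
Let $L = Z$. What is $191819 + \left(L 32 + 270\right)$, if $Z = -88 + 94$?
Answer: $192281$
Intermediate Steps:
$Z = 6$
$L = 6$
$191819 + \left(L 32 + 270\right) = 191819 + \left(6 \cdot 32 + 270\right) = 191819 + \left(192 + 270\right) = 191819 + 462 = 192281$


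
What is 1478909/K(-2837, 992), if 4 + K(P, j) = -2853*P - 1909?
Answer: 1478909/8092048 ≈ 0.18276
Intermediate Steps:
K(P, j) = -1913 - 2853*P (K(P, j) = -4 + (-2853*P - 1909) = -4 + (-1909 - 2853*P) = -1913 - 2853*P)
1478909/K(-2837, 992) = 1478909/(-1913 - 2853*(-2837)) = 1478909/(-1913 + 8093961) = 1478909/8092048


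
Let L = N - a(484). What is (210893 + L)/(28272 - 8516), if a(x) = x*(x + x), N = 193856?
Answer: -63763/19756 ≈ -3.2275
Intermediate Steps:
a(x) = 2*x² (a(x) = x*(2*x) = 2*x²)
L = -274656 (L = 193856 - 2*484² = 193856 - 2*234256 = 193856 - 1*468512 = 193856 - 468512 = -274656)
(210893 + L)/(28272 - 8516) = (210893 - 274656)/(28272 - 8516) = -63763/19756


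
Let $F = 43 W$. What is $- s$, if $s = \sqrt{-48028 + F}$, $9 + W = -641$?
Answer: $- 9 i \sqrt{938} \approx - 275.64 i$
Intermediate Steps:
$W = -650$ ($W = -9 - 641 = -650$)
$F = -27950$ ($F = 43 \left(-650\right) = -27950$)
$s = 9 i \sqrt{938}$ ($s = \sqrt{-48028 - 27950} = \sqrt{-75978} = 9 i \sqrt{938} \approx 275.64 i$)
$- s = - 9 i \sqrt{938}$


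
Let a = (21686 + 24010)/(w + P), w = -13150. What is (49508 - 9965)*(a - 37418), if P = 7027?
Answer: -3020506685910/2041 ≈ -1.4799e+9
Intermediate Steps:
a = -15232/2041 (a = (21686 + 24010)/(-13150 + 7027) = 45696/(-6123) = 45696*(-1/6123) = -15232/2041 ≈ -7.4630)
(49508 - 9965)*(a - 37418) = (49508 - 9965)*(-15232/2041 - 37418) = 39543*(-76385370/2041) = -3020506685910/2041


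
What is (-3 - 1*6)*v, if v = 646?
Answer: -5814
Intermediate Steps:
(-3 - 1*6)*v = (-3 - 1*6)*646 = (-3 - 6)*646 = -9*646 = -5814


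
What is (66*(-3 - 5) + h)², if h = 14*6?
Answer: 197136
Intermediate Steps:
h = 84
(66*(-3 - 5) + h)² = (66*(-3 - 5) + 84)² = (66*(-8) + 84)² = (-528 + 84)² = (-444)² = 197136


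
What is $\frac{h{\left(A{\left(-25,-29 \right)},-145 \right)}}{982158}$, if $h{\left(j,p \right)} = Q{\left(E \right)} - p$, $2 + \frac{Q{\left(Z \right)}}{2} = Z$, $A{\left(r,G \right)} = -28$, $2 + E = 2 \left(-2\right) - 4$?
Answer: $\frac{121}{982158} \approx 0.0001232$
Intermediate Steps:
$E = -10$ ($E = -2 + \left(2 \left(-2\right) - 4\right) = -2 - 8 = -10$)
$Q{\left(Z \right)} = -4 + 2 Z$
$h{\left(j,p \right)} = -24 - p$ ($h{\left(j,p \right)} = \left(-4 + 2 \left(-10\right)\right) - p = \left(-4 - 20\right) - p = -24 - p$)
$\frac{h{\left(A{\left(-25,-29 \right)},-145 \right)}}{982158} = \frac{-24 - -145}{982158} = \left(-24 + 145\right) \frac{1}{982158} = 121 \cdot \frac{1}{982158} = \frac{121}{982158}$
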